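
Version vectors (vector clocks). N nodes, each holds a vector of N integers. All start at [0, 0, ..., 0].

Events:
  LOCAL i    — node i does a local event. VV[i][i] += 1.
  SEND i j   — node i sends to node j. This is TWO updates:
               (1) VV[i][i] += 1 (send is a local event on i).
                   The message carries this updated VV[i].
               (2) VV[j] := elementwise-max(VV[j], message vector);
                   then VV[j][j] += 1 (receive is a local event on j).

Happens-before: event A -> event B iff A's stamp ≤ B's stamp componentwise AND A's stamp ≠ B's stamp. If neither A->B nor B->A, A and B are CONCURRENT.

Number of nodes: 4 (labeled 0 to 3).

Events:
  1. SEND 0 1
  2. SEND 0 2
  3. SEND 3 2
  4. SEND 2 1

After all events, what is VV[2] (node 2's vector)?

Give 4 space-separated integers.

Answer: 2 0 3 1

Derivation:
Initial: VV[0]=[0, 0, 0, 0]
Initial: VV[1]=[0, 0, 0, 0]
Initial: VV[2]=[0, 0, 0, 0]
Initial: VV[3]=[0, 0, 0, 0]
Event 1: SEND 0->1: VV[0][0]++ -> VV[0]=[1, 0, 0, 0], msg_vec=[1, 0, 0, 0]; VV[1]=max(VV[1],msg_vec) then VV[1][1]++ -> VV[1]=[1, 1, 0, 0]
Event 2: SEND 0->2: VV[0][0]++ -> VV[0]=[2, 0, 0, 0], msg_vec=[2, 0, 0, 0]; VV[2]=max(VV[2],msg_vec) then VV[2][2]++ -> VV[2]=[2, 0, 1, 0]
Event 3: SEND 3->2: VV[3][3]++ -> VV[3]=[0, 0, 0, 1], msg_vec=[0, 0, 0, 1]; VV[2]=max(VV[2],msg_vec) then VV[2][2]++ -> VV[2]=[2, 0, 2, 1]
Event 4: SEND 2->1: VV[2][2]++ -> VV[2]=[2, 0, 3, 1], msg_vec=[2, 0, 3, 1]; VV[1]=max(VV[1],msg_vec) then VV[1][1]++ -> VV[1]=[2, 2, 3, 1]
Final vectors: VV[0]=[2, 0, 0, 0]; VV[1]=[2, 2, 3, 1]; VV[2]=[2, 0, 3, 1]; VV[3]=[0, 0, 0, 1]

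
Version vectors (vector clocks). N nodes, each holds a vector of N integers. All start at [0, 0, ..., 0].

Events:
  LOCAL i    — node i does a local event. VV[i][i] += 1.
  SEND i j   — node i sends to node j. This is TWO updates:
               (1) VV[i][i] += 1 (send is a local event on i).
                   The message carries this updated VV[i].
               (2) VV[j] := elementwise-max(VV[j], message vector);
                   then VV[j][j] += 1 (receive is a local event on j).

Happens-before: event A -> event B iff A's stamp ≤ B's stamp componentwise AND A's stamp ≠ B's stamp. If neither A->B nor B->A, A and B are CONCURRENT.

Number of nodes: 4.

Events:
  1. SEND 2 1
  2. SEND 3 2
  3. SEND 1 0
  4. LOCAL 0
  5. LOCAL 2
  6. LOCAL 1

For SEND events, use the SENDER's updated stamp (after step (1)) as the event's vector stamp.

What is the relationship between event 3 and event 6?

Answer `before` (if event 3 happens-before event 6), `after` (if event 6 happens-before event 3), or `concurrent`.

Initial: VV[0]=[0, 0, 0, 0]
Initial: VV[1]=[0, 0, 0, 0]
Initial: VV[2]=[0, 0, 0, 0]
Initial: VV[3]=[0, 0, 0, 0]
Event 1: SEND 2->1: VV[2][2]++ -> VV[2]=[0, 0, 1, 0], msg_vec=[0, 0, 1, 0]; VV[1]=max(VV[1],msg_vec) then VV[1][1]++ -> VV[1]=[0, 1, 1, 0]
Event 2: SEND 3->2: VV[3][3]++ -> VV[3]=[0, 0, 0, 1], msg_vec=[0, 0, 0, 1]; VV[2]=max(VV[2],msg_vec) then VV[2][2]++ -> VV[2]=[0, 0, 2, 1]
Event 3: SEND 1->0: VV[1][1]++ -> VV[1]=[0, 2, 1, 0], msg_vec=[0, 2, 1, 0]; VV[0]=max(VV[0],msg_vec) then VV[0][0]++ -> VV[0]=[1, 2, 1, 0]
Event 4: LOCAL 0: VV[0][0]++ -> VV[0]=[2, 2, 1, 0]
Event 5: LOCAL 2: VV[2][2]++ -> VV[2]=[0, 0, 3, 1]
Event 6: LOCAL 1: VV[1][1]++ -> VV[1]=[0, 3, 1, 0]
Event 3 stamp: [0, 2, 1, 0]
Event 6 stamp: [0, 3, 1, 0]
[0, 2, 1, 0] <= [0, 3, 1, 0]? True
[0, 3, 1, 0] <= [0, 2, 1, 0]? False
Relation: before

Answer: before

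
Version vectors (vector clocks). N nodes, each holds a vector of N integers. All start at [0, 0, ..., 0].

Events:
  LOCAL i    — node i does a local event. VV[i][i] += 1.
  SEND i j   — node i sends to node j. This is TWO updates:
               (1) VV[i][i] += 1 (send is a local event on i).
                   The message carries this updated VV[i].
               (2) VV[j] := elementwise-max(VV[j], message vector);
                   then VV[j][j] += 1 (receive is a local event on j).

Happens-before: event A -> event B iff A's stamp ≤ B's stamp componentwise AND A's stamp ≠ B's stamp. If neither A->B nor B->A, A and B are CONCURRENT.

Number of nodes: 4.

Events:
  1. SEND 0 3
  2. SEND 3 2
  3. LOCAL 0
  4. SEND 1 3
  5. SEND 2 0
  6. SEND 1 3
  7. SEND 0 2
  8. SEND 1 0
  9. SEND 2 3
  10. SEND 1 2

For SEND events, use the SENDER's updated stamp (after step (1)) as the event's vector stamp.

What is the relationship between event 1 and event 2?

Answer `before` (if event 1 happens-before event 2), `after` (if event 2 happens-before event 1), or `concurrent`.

Answer: before

Derivation:
Initial: VV[0]=[0, 0, 0, 0]
Initial: VV[1]=[0, 0, 0, 0]
Initial: VV[2]=[0, 0, 0, 0]
Initial: VV[3]=[0, 0, 0, 0]
Event 1: SEND 0->3: VV[0][0]++ -> VV[0]=[1, 0, 0, 0], msg_vec=[1, 0, 0, 0]; VV[3]=max(VV[3],msg_vec) then VV[3][3]++ -> VV[3]=[1, 0, 0, 1]
Event 2: SEND 3->2: VV[3][3]++ -> VV[3]=[1, 0, 0, 2], msg_vec=[1, 0, 0, 2]; VV[2]=max(VV[2],msg_vec) then VV[2][2]++ -> VV[2]=[1, 0, 1, 2]
Event 3: LOCAL 0: VV[0][0]++ -> VV[0]=[2, 0, 0, 0]
Event 4: SEND 1->3: VV[1][1]++ -> VV[1]=[0, 1, 0, 0], msg_vec=[0, 1, 0, 0]; VV[3]=max(VV[3],msg_vec) then VV[3][3]++ -> VV[3]=[1, 1, 0, 3]
Event 5: SEND 2->0: VV[2][2]++ -> VV[2]=[1, 0, 2, 2], msg_vec=[1, 0, 2, 2]; VV[0]=max(VV[0],msg_vec) then VV[0][0]++ -> VV[0]=[3, 0, 2, 2]
Event 6: SEND 1->3: VV[1][1]++ -> VV[1]=[0, 2, 0, 0], msg_vec=[0, 2, 0, 0]; VV[3]=max(VV[3],msg_vec) then VV[3][3]++ -> VV[3]=[1, 2, 0, 4]
Event 7: SEND 0->2: VV[0][0]++ -> VV[0]=[4, 0, 2, 2], msg_vec=[4, 0, 2, 2]; VV[2]=max(VV[2],msg_vec) then VV[2][2]++ -> VV[2]=[4, 0, 3, 2]
Event 8: SEND 1->0: VV[1][1]++ -> VV[1]=[0, 3, 0, 0], msg_vec=[0, 3, 0, 0]; VV[0]=max(VV[0],msg_vec) then VV[0][0]++ -> VV[0]=[5, 3, 2, 2]
Event 9: SEND 2->3: VV[2][2]++ -> VV[2]=[4, 0, 4, 2], msg_vec=[4, 0, 4, 2]; VV[3]=max(VV[3],msg_vec) then VV[3][3]++ -> VV[3]=[4, 2, 4, 5]
Event 10: SEND 1->2: VV[1][1]++ -> VV[1]=[0, 4, 0, 0], msg_vec=[0, 4, 0, 0]; VV[2]=max(VV[2],msg_vec) then VV[2][2]++ -> VV[2]=[4, 4, 5, 2]
Event 1 stamp: [1, 0, 0, 0]
Event 2 stamp: [1, 0, 0, 2]
[1, 0, 0, 0] <= [1, 0, 0, 2]? True
[1, 0, 0, 2] <= [1, 0, 0, 0]? False
Relation: before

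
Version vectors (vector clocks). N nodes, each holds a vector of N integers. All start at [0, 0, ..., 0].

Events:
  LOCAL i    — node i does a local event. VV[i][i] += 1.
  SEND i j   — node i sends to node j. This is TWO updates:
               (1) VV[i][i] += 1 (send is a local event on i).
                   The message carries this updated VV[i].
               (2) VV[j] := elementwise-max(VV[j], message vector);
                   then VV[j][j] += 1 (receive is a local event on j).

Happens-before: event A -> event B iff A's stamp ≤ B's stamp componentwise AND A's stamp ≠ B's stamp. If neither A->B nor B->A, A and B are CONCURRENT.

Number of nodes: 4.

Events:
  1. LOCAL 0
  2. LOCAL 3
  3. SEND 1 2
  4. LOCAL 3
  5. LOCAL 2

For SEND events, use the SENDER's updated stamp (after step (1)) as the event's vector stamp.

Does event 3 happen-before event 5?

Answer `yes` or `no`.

Answer: yes

Derivation:
Initial: VV[0]=[0, 0, 0, 0]
Initial: VV[1]=[0, 0, 0, 0]
Initial: VV[2]=[0, 0, 0, 0]
Initial: VV[3]=[0, 0, 0, 0]
Event 1: LOCAL 0: VV[0][0]++ -> VV[0]=[1, 0, 0, 0]
Event 2: LOCAL 3: VV[3][3]++ -> VV[3]=[0, 0, 0, 1]
Event 3: SEND 1->2: VV[1][1]++ -> VV[1]=[0, 1, 0, 0], msg_vec=[0, 1, 0, 0]; VV[2]=max(VV[2],msg_vec) then VV[2][2]++ -> VV[2]=[0, 1, 1, 0]
Event 4: LOCAL 3: VV[3][3]++ -> VV[3]=[0, 0, 0, 2]
Event 5: LOCAL 2: VV[2][2]++ -> VV[2]=[0, 1, 2, 0]
Event 3 stamp: [0, 1, 0, 0]
Event 5 stamp: [0, 1, 2, 0]
[0, 1, 0, 0] <= [0, 1, 2, 0]? True. Equal? False. Happens-before: True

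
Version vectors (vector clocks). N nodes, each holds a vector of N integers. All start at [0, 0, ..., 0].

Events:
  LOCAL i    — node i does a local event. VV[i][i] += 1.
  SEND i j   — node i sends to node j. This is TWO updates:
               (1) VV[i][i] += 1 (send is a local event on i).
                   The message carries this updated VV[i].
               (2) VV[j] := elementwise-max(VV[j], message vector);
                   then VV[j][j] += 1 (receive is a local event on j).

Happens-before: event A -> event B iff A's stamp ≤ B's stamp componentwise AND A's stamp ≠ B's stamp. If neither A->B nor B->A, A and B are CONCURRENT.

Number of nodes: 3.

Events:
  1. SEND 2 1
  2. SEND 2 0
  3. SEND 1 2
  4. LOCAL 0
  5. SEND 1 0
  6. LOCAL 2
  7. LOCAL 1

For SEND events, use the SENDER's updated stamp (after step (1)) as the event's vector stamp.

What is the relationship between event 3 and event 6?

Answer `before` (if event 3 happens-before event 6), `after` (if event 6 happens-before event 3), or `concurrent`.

Initial: VV[0]=[0, 0, 0]
Initial: VV[1]=[0, 0, 0]
Initial: VV[2]=[0, 0, 0]
Event 1: SEND 2->1: VV[2][2]++ -> VV[2]=[0, 0, 1], msg_vec=[0, 0, 1]; VV[1]=max(VV[1],msg_vec) then VV[1][1]++ -> VV[1]=[0, 1, 1]
Event 2: SEND 2->0: VV[2][2]++ -> VV[2]=[0, 0, 2], msg_vec=[0, 0, 2]; VV[0]=max(VV[0],msg_vec) then VV[0][0]++ -> VV[0]=[1, 0, 2]
Event 3: SEND 1->2: VV[1][1]++ -> VV[1]=[0, 2, 1], msg_vec=[0, 2, 1]; VV[2]=max(VV[2],msg_vec) then VV[2][2]++ -> VV[2]=[0, 2, 3]
Event 4: LOCAL 0: VV[0][0]++ -> VV[0]=[2, 0, 2]
Event 5: SEND 1->0: VV[1][1]++ -> VV[1]=[0, 3, 1], msg_vec=[0, 3, 1]; VV[0]=max(VV[0],msg_vec) then VV[0][0]++ -> VV[0]=[3, 3, 2]
Event 6: LOCAL 2: VV[2][2]++ -> VV[2]=[0, 2, 4]
Event 7: LOCAL 1: VV[1][1]++ -> VV[1]=[0, 4, 1]
Event 3 stamp: [0, 2, 1]
Event 6 stamp: [0, 2, 4]
[0, 2, 1] <= [0, 2, 4]? True
[0, 2, 4] <= [0, 2, 1]? False
Relation: before

Answer: before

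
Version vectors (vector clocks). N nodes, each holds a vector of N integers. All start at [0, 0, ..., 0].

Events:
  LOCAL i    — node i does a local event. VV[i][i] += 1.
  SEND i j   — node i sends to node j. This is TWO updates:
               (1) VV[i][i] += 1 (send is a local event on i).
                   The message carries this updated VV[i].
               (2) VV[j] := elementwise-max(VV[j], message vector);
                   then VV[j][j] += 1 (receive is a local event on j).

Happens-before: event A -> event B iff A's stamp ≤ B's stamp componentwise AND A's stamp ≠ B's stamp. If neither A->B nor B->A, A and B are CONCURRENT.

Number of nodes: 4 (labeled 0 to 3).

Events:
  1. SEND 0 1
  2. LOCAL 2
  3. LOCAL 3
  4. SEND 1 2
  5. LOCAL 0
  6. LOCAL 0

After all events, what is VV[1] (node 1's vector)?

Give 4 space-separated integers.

Initial: VV[0]=[0, 0, 0, 0]
Initial: VV[1]=[0, 0, 0, 0]
Initial: VV[2]=[0, 0, 0, 0]
Initial: VV[3]=[0, 0, 0, 0]
Event 1: SEND 0->1: VV[0][0]++ -> VV[0]=[1, 0, 0, 0], msg_vec=[1, 0, 0, 0]; VV[1]=max(VV[1],msg_vec) then VV[1][1]++ -> VV[1]=[1, 1, 0, 0]
Event 2: LOCAL 2: VV[2][2]++ -> VV[2]=[0, 0, 1, 0]
Event 3: LOCAL 3: VV[3][3]++ -> VV[3]=[0, 0, 0, 1]
Event 4: SEND 1->2: VV[1][1]++ -> VV[1]=[1, 2, 0, 0], msg_vec=[1, 2, 0, 0]; VV[2]=max(VV[2],msg_vec) then VV[2][2]++ -> VV[2]=[1, 2, 2, 0]
Event 5: LOCAL 0: VV[0][0]++ -> VV[0]=[2, 0, 0, 0]
Event 6: LOCAL 0: VV[0][0]++ -> VV[0]=[3, 0, 0, 0]
Final vectors: VV[0]=[3, 0, 0, 0]; VV[1]=[1, 2, 0, 0]; VV[2]=[1, 2, 2, 0]; VV[3]=[0, 0, 0, 1]

Answer: 1 2 0 0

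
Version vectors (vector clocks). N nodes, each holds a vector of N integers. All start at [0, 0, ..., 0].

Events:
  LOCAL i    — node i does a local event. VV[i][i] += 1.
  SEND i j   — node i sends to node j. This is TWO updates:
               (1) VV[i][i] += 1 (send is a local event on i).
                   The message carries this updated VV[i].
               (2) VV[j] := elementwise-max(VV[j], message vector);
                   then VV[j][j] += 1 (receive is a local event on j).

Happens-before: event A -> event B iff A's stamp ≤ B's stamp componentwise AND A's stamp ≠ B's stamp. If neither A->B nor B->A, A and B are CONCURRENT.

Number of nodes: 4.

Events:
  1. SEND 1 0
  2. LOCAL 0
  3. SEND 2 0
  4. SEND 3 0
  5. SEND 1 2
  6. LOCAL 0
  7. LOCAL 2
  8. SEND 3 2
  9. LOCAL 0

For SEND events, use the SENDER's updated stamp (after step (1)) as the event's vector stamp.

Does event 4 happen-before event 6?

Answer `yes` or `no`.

Answer: yes

Derivation:
Initial: VV[0]=[0, 0, 0, 0]
Initial: VV[1]=[0, 0, 0, 0]
Initial: VV[2]=[0, 0, 0, 0]
Initial: VV[3]=[0, 0, 0, 0]
Event 1: SEND 1->0: VV[1][1]++ -> VV[1]=[0, 1, 0, 0], msg_vec=[0, 1, 0, 0]; VV[0]=max(VV[0],msg_vec) then VV[0][0]++ -> VV[0]=[1, 1, 0, 0]
Event 2: LOCAL 0: VV[0][0]++ -> VV[0]=[2, 1, 0, 0]
Event 3: SEND 2->0: VV[2][2]++ -> VV[2]=[0, 0, 1, 0], msg_vec=[0, 0, 1, 0]; VV[0]=max(VV[0],msg_vec) then VV[0][0]++ -> VV[0]=[3, 1, 1, 0]
Event 4: SEND 3->0: VV[3][3]++ -> VV[3]=[0, 0, 0, 1], msg_vec=[0, 0, 0, 1]; VV[0]=max(VV[0],msg_vec) then VV[0][0]++ -> VV[0]=[4, 1, 1, 1]
Event 5: SEND 1->2: VV[1][1]++ -> VV[1]=[0, 2, 0, 0], msg_vec=[0, 2, 0, 0]; VV[2]=max(VV[2],msg_vec) then VV[2][2]++ -> VV[2]=[0, 2, 2, 0]
Event 6: LOCAL 0: VV[0][0]++ -> VV[0]=[5, 1, 1, 1]
Event 7: LOCAL 2: VV[2][2]++ -> VV[2]=[0, 2, 3, 0]
Event 8: SEND 3->2: VV[3][3]++ -> VV[3]=[0, 0, 0, 2], msg_vec=[0, 0, 0, 2]; VV[2]=max(VV[2],msg_vec) then VV[2][2]++ -> VV[2]=[0, 2, 4, 2]
Event 9: LOCAL 0: VV[0][0]++ -> VV[0]=[6, 1, 1, 1]
Event 4 stamp: [0, 0, 0, 1]
Event 6 stamp: [5, 1, 1, 1]
[0, 0, 0, 1] <= [5, 1, 1, 1]? True. Equal? False. Happens-before: True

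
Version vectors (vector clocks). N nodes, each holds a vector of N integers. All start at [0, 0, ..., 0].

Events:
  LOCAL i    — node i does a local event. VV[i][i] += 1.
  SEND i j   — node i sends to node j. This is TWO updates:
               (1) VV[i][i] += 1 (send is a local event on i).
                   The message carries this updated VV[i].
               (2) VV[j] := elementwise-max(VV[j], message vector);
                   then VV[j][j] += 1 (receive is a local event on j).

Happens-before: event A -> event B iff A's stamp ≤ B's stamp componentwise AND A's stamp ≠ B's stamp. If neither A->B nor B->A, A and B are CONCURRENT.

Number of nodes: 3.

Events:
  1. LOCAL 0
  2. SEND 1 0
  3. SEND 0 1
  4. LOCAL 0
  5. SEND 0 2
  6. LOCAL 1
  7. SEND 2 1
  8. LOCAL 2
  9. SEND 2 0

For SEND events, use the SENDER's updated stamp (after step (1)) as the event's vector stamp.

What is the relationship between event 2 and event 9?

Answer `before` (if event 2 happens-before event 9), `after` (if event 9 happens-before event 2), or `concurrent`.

Answer: before

Derivation:
Initial: VV[0]=[0, 0, 0]
Initial: VV[1]=[0, 0, 0]
Initial: VV[2]=[0, 0, 0]
Event 1: LOCAL 0: VV[0][0]++ -> VV[0]=[1, 0, 0]
Event 2: SEND 1->0: VV[1][1]++ -> VV[1]=[0, 1, 0], msg_vec=[0, 1, 0]; VV[0]=max(VV[0],msg_vec) then VV[0][0]++ -> VV[0]=[2, 1, 0]
Event 3: SEND 0->1: VV[0][0]++ -> VV[0]=[3, 1, 0], msg_vec=[3, 1, 0]; VV[1]=max(VV[1],msg_vec) then VV[1][1]++ -> VV[1]=[3, 2, 0]
Event 4: LOCAL 0: VV[0][0]++ -> VV[0]=[4, 1, 0]
Event 5: SEND 0->2: VV[0][0]++ -> VV[0]=[5, 1, 0], msg_vec=[5, 1, 0]; VV[2]=max(VV[2],msg_vec) then VV[2][2]++ -> VV[2]=[5, 1, 1]
Event 6: LOCAL 1: VV[1][1]++ -> VV[1]=[3, 3, 0]
Event 7: SEND 2->1: VV[2][2]++ -> VV[2]=[5, 1, 2], msg_vec=[5, 1, 2]; VV[1]=max(VV[1],msg_vec) then VV[1][1]++ -> VV[1]=[5, 4, 2]
Event 8: LOCAL 2: VV[2][2]++ -> VV[2]=[5, 1, 3]
Event 9: SEND 2->0: VV[2][2]++ -> VV[2]=[5, 1, 4], msg_vec=[5, 1, 4]; VV[0]=max(VV[0],msg_vec) then VV[0][0]++ -> VV[0]=[6, 1, 4]
Event 2 stamp: [0, 1, 0]
Event 9 stamp: [5, 1, 4]
[0, 1, 0] <= [5, 1, 4]? True
[5, 1, 4] <= [0, 1, 0]? False
Relation: before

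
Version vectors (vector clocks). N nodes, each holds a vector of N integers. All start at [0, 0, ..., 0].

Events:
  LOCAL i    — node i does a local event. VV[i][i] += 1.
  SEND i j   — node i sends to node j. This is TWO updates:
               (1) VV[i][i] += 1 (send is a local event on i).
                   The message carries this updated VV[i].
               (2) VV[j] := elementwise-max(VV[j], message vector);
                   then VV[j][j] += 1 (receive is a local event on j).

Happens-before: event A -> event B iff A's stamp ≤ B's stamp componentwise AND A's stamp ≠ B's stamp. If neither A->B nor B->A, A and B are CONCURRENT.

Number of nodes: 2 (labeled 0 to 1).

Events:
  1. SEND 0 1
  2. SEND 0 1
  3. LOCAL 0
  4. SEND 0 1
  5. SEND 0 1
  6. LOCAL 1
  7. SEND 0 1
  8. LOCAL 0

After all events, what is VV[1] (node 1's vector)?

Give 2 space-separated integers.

Initial: VV[0]=[0, 0]
Initial: VV[1]=[0, 0]
Event 1: SEND 0->1: VV[0][0]++ -> VV[0]=[1, 0], msg_vec=[1, 0]; VV[1]=max(VV[1],msg_vec) then VV[1][1]++ -> VV[1]=[1, 1]
Event 2: SEND 0->1: VV[0][0]++ -> VV[0]=[2, 0], msg_vec=[2, 0]; VV[1]=max(VV[1],msg_vec) then VV[1][1]++ -> VV[1]=[2, 2]
Event 3: LOCAL 0: VV[0][0]++ -> VV[0]=[3, 0]
Event 4: SEND 0->1: VV[0][0]++ -> VV[0]=[4, 0], msg_vec=[4, 0]; VV[1]=max(VV[1],msg_vec) then VV[1][1]++ -> VV[1]=[4, 3]
Event 5: SEND 0->1: VV[0][0]++ -> VV[0]=[5, 0], msg_vec=[5, 0]; VV[1]=max(VV[1],msg_vec) then VV[1][1]++ -> VV[1]=[5, 4]
Event 6: LOCAL 1: VV[1][1]++ -> VV[1]=[5, 5]
Event 7: SEND 0->1: VV[0][0]++ -> VV[0]=[6, 0], msg_vec=[6, 0]; VV[1]=max(VV[1],msg_vec) then VV[1][1]++ -> VV[1]=[6, 6]
Event 8: LOCAL 0: VV[0][0]++ -> VV[0]=[7, 0]
Final vectors: VV[0]=[7, 0]; VV[1]=[6, 6]

Answer: 6 6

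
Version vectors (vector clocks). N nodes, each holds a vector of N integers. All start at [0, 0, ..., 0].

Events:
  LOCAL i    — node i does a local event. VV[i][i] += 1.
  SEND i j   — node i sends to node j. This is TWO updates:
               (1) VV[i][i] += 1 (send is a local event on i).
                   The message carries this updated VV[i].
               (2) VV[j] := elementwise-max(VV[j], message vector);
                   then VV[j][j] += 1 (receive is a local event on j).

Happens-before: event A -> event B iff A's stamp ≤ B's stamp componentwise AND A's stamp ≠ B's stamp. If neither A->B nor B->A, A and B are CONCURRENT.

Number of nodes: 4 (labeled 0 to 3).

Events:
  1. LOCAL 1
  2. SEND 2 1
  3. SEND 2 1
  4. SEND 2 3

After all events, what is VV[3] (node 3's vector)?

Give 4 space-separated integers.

Answer: 0 0 3 1

Derivation:
Initial: VV[0]=[0, 0, 0, 0]
Initial: VV[1]=[0, 0, 0, 0]
Initial: VV[2]=[0, 0, 0, 0]
Initial: VV[3]=[0, 0, 0, 0]
Event 1: LOCAL 1: VV[1][1]++ -> VV[1]=[0, 1, 0, 0]
Event 2: SEND 2->1: VV[2][2]++ -> VV[2]=[0, 0, 1, 0], msg_vec=[0, 0, 1, 0]; VV[1]=max(VV[1],msg_vec) then VV[1][1]++ -> VV[1]=[0, 2, 1, 0]
Event 3: SEND 2->1: VV[2][2]++ -> VV[2]=[0, 0, 2, 0], msg_vec=[0, 0, 2, 0]; VV[1]=max(VV[1],msg_vec) then VV[1][1]++ -> VV[1]=[0, 3, 2, 0]
Event 4: SEND 2->3: VV[2][2]++ -> VV[2]=[0, 0, 3, 0], msg_vec=[0, 0, 3, 0]; VV[3]=max(VV[3],msg_vec) then VV[3][3]++ -> VV[3]=[0, 0, 3, 1]
Final vectors: VV[0]=[0, 0, 0, 0]; VV[1]=[0, 3, 2, 0]; VV[2]=[0, 0, 3, 0]; VV[3]=[0, 0, 3, 1]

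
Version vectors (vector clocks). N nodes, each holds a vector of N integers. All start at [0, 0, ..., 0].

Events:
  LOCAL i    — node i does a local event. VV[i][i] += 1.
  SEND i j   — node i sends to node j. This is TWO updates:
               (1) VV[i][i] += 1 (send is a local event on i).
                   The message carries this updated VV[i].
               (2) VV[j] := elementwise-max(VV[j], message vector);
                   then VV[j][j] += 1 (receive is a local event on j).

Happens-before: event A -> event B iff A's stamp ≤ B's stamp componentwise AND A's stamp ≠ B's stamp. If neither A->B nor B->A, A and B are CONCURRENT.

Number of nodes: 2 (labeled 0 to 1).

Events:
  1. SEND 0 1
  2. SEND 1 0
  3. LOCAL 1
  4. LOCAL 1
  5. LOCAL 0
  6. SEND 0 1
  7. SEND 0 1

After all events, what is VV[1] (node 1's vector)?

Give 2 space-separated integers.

Initial: VV[0]=[0, 0]
Initial: VV[1]=[0, 0]
Event 1: SEND 0->1: VV[0][0]++ -> VV[0]=[1, 0], msg_vec=[1, 0]; VV[1]=max(VV[1],msg_vec) then VV[1][1]++ -> VV[1]=[1, 1]
Event 2: SEND 1->0: VV[1][1]++ -> VV[1]=[1, 2], msg_vec=[1, 2]; VV[0]=max(VV[0],msg_vec) then VV[0][0]++ -> VV[0]=[2, 2]
Event 3: LOCAL 1: VV[1][1]++ -> VV[1]=[1, 3]
Event 4: LOCAL 1: VV[1][1]++ -> VV[1]=[1, 4]
Event 5: LOCAL 0: VV[0][0]++ -> VV[0]=[3, 2]
Event 6: SEND 0->1: VV[0][0]++ -> VV[0]=[4, 2], msg_vec=[4, 2]; VV[1]=max(VV[1],msg_vec) then VV[1][1]++ -> VV[1]=[4, 5]
Event 7: SEND 0->1: VV[0][0]++ -> VV[0]=[5, 2], msg_vec=[5, 2]; VV[1]=max(VV[1],msg_vec) then VV[1][1]++ -> VV[1]=[5, 6]
Final vectors: VV[0]=[5, 2]; VV[1]=[5, 6]

Answer: 5 6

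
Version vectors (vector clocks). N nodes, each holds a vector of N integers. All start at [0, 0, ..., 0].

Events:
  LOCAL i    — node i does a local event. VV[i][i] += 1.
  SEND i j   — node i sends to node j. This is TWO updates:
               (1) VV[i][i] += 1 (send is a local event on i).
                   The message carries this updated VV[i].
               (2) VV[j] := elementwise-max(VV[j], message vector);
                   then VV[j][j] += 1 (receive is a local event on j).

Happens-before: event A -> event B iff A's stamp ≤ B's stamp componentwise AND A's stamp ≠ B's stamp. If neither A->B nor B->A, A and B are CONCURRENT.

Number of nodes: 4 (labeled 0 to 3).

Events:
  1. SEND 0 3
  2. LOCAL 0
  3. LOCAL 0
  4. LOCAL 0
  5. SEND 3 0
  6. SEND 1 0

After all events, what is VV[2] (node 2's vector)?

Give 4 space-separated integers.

Initial: VV[0]=[0, 0, 0, 0]
Initial: VV[1]=[0, 0, 0, 0]
Initial: VV[2]=[0, 0, 0, 0]
Initial: VV[3]=[0, 0, 0, 0]
Event 1: SEND 0->3: VV[0][0]++ -> VV[0]=[1, 0, 0, 0], msg_vec=[1, 0, 0, 0]; VV[3]=max(VV[3],msg_vec) then VV[3][3]++ -> VV[3]=[1, 0, 0, 1]
Event 2: LOCAL 0: VV[0][0]++ -> VV[0]=[2, 0, 0, 0]
Event 3: LOCAL 0: VV[0][0]++ -> VV[0]=[3, 0, 0, 0]
Event 4: LOCAL 0: VV[0][0]++ -> VV[0]=[4, 0, 0, 0]
Event 5: SEND 3->0: VV[3][3]++ -> VV[3]=[1, 0, 0, 2], msg_vec=[1, 0, 0, 2]; VV[0]=max(VV[0],msg_vec) then VV[0][0]++ -> VV[0]=[5, 0, 0, 2]
Event 6: SEND 1->0: VV[1][1]++ -> VV[1]=[0, 1, 0, 0], msg_vec=[0, 1, 0, 0]; VV[0]=max(VV[0],msg_vec) then VV[0][0]++ -> VV[0]=[6, 1, 0, 2]
Final vectors: VV[0]=[6, 1, 0, 2]; VV[1]=[0, 1, 0, 0]; VV[2]=[0, 0, 0, 0]; VV[3]=[1, 0, 0, 2]

Answer: 0 0 0 0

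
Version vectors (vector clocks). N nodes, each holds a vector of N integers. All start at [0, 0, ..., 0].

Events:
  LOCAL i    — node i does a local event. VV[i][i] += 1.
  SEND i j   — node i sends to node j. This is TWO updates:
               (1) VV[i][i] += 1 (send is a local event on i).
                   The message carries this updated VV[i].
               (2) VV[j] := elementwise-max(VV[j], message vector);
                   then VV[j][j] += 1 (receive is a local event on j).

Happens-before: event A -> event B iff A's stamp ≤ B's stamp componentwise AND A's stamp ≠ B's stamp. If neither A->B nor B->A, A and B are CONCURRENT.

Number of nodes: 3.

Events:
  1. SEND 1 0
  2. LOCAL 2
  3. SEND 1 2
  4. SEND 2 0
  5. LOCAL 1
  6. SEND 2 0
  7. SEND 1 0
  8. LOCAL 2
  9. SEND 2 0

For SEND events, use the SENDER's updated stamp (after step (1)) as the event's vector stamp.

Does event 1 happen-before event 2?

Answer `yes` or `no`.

Answer: no

Derivation:
Initial: VV[0]=[0, 0, 0]
Initial: VV[1]=[0, 0, 0]
Initial: VV[2]=[0, 0, 0]
Event 1: SEND 1->0: VV[1][1]++ -> VV[1]=[0, 1, 0], msg_vec=[0, 1, 0]; VV[0]=max(VV[0],msg_vec) then VV[0][0]++ -> VV[0]=[1, 1, 0]
Event 2: LOCAL 2: VV[2][2]++ -> VV[2]=[0, 0, 1]
Event 3: SEND 1->2: VV[1][1]++ -> VV[1]=[0, 2, 0], msg_vec=[0, 2, 0]; VV[2]=max(VV[2],msg_vec) then VV[2][2]++ -> VV[2]=[0, 2, 2]
Event 4: SEND 2->0: VV[2][2]++ -> VV[2]=[0, 2, 3], msg_vec=[0, 2, 3]; VV[0]=max(VV[0],msg_vec) then VV[0][0]++ -> VV[0]=[2, 2, 3]
Event 5: LOCAL 1: VV[1][1]++ -> VV[1]=[0, 3, 0]
Event 6: SEND 2->0: VV[2][2]++ -> VV[2]=[0, 2, 4], msg_vec=[0, 2, 4]; VV[0]=max(VV[0],msg_vec) then VV[0][0]++ -> VV[0]=[3, 2, 4]
Event 7: SEND 1->0: VV[1][1]++ -> VV[1]=[0, 4, 0], msg_vec=[0, 4, 0]; VV[0]=max(VV[0],msg_vec) then VV[0][0]++ -> VV[0]=[4, 4, 4]
Event 8: LOCAL 2: VV[2][2]++ -> VV[2]=[0, 2, 5]
Event 9: SEND 2->0: VV[2][2]++ -> VV[2]=[0, 2, 6], msg_vec=[0, 2, 6]; VV[0]=max(VV[0],msg_vec) then VV[0][0]++ -> VV[0]=[5, 4, 6]
Event 1 stamp: [0, 1, 0]
Event 2 stamp: [0, 0, 1]
[0, 1, 0] <= [0, 0, 1]? False. Equal? False. Happens-before: False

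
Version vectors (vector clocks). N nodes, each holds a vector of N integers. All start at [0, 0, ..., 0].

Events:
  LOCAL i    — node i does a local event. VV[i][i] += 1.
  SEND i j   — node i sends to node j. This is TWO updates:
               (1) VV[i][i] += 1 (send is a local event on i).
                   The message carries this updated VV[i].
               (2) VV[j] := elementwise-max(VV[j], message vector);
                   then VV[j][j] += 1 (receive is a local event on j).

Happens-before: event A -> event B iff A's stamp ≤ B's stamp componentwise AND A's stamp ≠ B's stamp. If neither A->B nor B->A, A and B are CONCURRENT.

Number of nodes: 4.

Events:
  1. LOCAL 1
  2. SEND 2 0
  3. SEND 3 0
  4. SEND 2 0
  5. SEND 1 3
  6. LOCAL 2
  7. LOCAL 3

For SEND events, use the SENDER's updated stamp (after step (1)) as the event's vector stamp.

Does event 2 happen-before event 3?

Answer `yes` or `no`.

Answer: no

Derivation:
Initial: VV[0]=[0, 0, 0, 0]
Initial: VV[1]=[0, 0, 0, 0]
Initial: VV[2]=[0, 0, 0, 0]
Initial: VV[3]=[0, 0, 0, 0]
Event 1: LOCAL 1: VV[1][1]++ -> VV[1]=[0, 1, 0, 0]
Event 2: SEND 2->0: VV[2][2]++ -> VV[2]=[0, 0, 1, 0], msg_vec=[0, 0, 1, 0]; VV[0]=max(VV[0],msg_vec) then VV[0][0]++ -> VV[0]=[1, 0, 1, 0]
Event 3: SEND 3->0: VV[3][3]++ -> VV[3]=[0, 0, 0, 1], msg_vec=[0, 0, 0, 1]; VV[0]=max(VV[0],msg_vec) then VV[0][0]++ -> VV[0]=[2, 0, 1, 1]
Event 4: SEND 2->0: VV[2][2]++ -> VV[2]=[0, 0, 2, 0], msg_vec=[0, 0, 2, 0]; VV[0]=max(VV[0],msg_vec) then VV[0][0]++ -> VV[0]=[3, 0, 2, 1]
Event 5: SEND 1->3: VV[1][1]++ -> VV[1]=[0, 2, 0, 0], msg_vec=[0, 2, 0, 0]; VV[3]=max(VV[3],msg_vec) then VV[3][3]++ -> VV[3]=[0, 2, 0, 2]
Event 6: LOCAL 2: VV[2][2]++ -> VV[2]=[0, 0, 3, 0]
Event 7: LOCAL 3: VV[3][3]++ -> VV[3]=[0, 2, 0, 3]
Event 2 stamp: [0, 0, 1, 0]
Event 3 stamp: [0, 0, 0, 1]
[0, 0, 1, 0] <= [0, 0, 0, 1]? False. Equal? False. Happens-before: False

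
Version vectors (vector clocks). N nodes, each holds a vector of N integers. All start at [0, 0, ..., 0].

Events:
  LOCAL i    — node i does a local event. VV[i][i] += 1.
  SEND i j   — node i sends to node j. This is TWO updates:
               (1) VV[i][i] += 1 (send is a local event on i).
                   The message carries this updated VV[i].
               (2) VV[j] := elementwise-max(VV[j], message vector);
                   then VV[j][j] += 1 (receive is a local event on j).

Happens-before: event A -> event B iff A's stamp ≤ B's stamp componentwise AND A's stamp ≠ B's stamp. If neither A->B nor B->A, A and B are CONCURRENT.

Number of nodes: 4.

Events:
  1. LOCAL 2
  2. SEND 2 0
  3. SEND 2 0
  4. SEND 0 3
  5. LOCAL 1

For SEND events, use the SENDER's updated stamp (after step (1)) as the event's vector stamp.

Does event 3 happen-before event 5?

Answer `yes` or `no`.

Answer: no

Derivation:
Initial: VV[0]=[0, 0, 0, 0]
Initial: VV[1]=[0, 0, 0, 0]
Initial: VV[2]=[0, 0, 0, 0]
Initial: VV[3]=[0, 0, 0, 0]
Event 1: LOCAL 2: VV[2][2]++ -> VV[2]=[0, 0, 1, 0]
Event 2: SEND 2->0: VV[2][2]++ -> VV[2]=[0, 0, 2, 0], msg_vec=[0, 0, 2, 0]; VV[0]=max(VV[0],msg_vec) then VV[0][0]++ -> VV[0]=[1, 0, 2, 0]
Event 3: SEND 2->0: VV[2][2]++ -> VV[2]=[0, 0, 3, 0], msg_vec=[0, 0, 3, 0]; VV[0]=max(VV[0],msg_vec) then VV[0][0]++ -> VV[0]=[2, 0, 3, 0]
Event 4: SEND 0->3: VV[0][0]++ -> VV[0]=[3, 0, 3, 0], msg_vec=[3, 0, 3, 0]; VV[3]=max(VV[3],msg_vec) then VV[3][3]++ -> VV[3]=[3, 0, 3, 1]
Event 5: LOCAL 1: VV[1][1]++ -> VV[1]=[0, 1, 0, 0]
Event 3 stamp: [0, 0, 3, 0]
Event 5 stamp: [0, 1, 0, 0]
[0, 0, 3, 0] <= [0, 1, 0, 0]? False. Equal? False. Happens-before: False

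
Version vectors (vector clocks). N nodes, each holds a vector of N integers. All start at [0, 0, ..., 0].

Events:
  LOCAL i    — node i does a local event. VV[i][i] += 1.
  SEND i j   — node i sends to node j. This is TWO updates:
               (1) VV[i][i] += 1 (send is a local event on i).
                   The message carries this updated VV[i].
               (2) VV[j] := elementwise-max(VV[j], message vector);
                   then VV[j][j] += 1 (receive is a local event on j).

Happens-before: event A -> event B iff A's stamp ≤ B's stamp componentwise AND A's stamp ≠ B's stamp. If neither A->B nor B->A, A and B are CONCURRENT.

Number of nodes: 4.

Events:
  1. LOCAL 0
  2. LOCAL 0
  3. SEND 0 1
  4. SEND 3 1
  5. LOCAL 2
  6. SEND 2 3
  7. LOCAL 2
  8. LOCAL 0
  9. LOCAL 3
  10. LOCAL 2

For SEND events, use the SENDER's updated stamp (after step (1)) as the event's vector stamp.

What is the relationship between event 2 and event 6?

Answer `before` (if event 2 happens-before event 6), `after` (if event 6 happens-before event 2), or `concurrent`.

Answer: concurrent

Derivation:
Initial: VV[0]=[0, 0, 0, 0]
Initial: VV[1]=[0, 0, 0, 0]
Initial: VV[2]=[0, 0, 0, 0]
Initial: VV[3]=[0, 0, 0, 0]
Event 1: LOCAL 0: VV[0][0]++ -> VV[0]=[1, 0, 0, 0]
Event 2: LOCAL 0: VV[0][0]++ -> VV[0]=[2, 0, 0, 0]
Event 3: SEND 0->1: VV[0][0]++ -> VV[0]=[3, 0, 0, 0], msg_vec=[3, 0, 0, 0]; VV[1]=max(VV[1],msg_vec) then VV[1][1]++ -> VV[1]=[3, 1, 0, 0]
Event 4: SEND 3->1: VV[3][3]++ -> VV[3]=[0, 0, 0, 1], msg_vec=[0, 0, 0, 1]; VV[1]=max(VV[1],msg_vec) then VV[1][1]++ -> VV[1]=[3, 2, 0, 1]
Event 5: LOCAL 2: VV[2][2]++ -> VV[2]=[0, 0, 1, 0]
Event 6: SEND 2->3: VV[2][2]++ -> VV[2]=[0, 0, 2, 0], msg_vec=[0, 0, 2, 0]; VV[3]=max(VV[3],msg_vec) then VV[3][3]++ -> VV[3]=[0, 0, 2, 2]
Event 7: LOCAL 2: VV[2][2]++ -> VV[2]=[0, 0, 3, 0]
Event 8: LOCAL 0: VV[0][0]++ -> VV[0]=[4, 0, 0, 0]
Event 9: LOCAL 3: VV[3][3]++ -> VV[3]=[0, 0, 2, 3]
Event 10: LOCAL 2: VV[2][2]++ -> VV[2]=[0, 0, 4, 0]
Event 2 stamp: [2, 0, 0, 0]
Event 6 stamp: [0, 0, 2, 0]
[2, 0, 0, 0] <= [0, 0, 2, 0]? False
[0, 0, 2, 0] <= [2, 0, 0, 0]? False
Relation: concurrent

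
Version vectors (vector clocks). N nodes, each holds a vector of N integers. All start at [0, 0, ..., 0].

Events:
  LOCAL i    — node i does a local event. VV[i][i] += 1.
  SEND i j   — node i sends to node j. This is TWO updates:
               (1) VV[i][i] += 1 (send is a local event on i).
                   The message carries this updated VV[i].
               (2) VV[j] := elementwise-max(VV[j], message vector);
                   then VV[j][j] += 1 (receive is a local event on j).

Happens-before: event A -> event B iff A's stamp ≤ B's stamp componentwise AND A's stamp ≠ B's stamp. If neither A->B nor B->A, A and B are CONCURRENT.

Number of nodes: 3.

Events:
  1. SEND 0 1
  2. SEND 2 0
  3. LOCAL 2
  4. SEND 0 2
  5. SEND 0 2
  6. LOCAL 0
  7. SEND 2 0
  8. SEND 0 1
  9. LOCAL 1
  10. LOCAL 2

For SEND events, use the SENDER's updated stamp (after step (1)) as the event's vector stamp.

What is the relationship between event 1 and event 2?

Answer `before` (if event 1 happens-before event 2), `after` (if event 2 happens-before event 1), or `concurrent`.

Answer: concurrent

Derivation:
Initial: VV[0]=[0, 0, 0]
Initial: VV[1]=[0, 0, 0]
Initial: VV[2]=[0, 0, 0]
Event 1: SEND 0->1: VV[0][0]++ -> VV[0]=[1, 0, 0], msg_vec=[1, 0, 0]; VV[1]=max(VV[1],msg_vec) then VV[1][1]++ -> VV[1]=[1, 1, 0]
Event 2: SEND 2->0: VV[2][2]++ -> VV[2]=[0, 0, 1], msg_vec=[0, 0, 1]; VV[0]=max(VV[0],msg_vec) then VV[0][0]++ -> VV[0]=[2, 0, 1]
Event 3: LOCAL 2: VV[2][2]++ -> VV[2]=[0, 0, 2]
Event 4: SEND 0->2: VV[0][0]++ -> VV[0]=[3, 0, 1], msg_vec=[3, 0, 1]; VV[2]=max(VV[2],msg_vec) then VV[2][2]++ -> VV[2]=[3, 0, 3]
Event 5: SEND 0->2: VV[0][0]++ -> VV[0]=[4, 0, 1], msg_vec=[4, 0, 1]; VV[2]=max(VV[2],msg_vec) then VV[2][2]++ -> VV[2]=[4, 0, 4]
Event 6: LOCAL 0: VV[0][0]++ -> VV[0]=[5, 0, 1]
Event 7: SEND 2->0: VV[2][2]++ -> VV[2]=[4, 0, 5], msg_vec=[4, 0, 5]; VV[0]=max(VV[0],msg_vec) then VV[0][0]++ -> VV[0]=[6, 0, 5]
Event 8: SEND 0->1: VV[0][0]++ -> VV[0]=[7, 0, 5], msg_vec=[7, 0, 5]; VV[1]=max(VV[1],msg_vec) then VV[1][1]++ -> VV[1]=[7, 2, 5]
Event 9: LOCAL 1: VV[1][1]++ -> VV[1]=[7, 3, 5]
Event 10: LOCAL 2: VV[2][2]++ -> VV[2]=[4, 0, 6]
Event 1 stamp: [1, 0, 0]
Event 2 stamp: [0, 0, 1]
[1, 0, 0] <= [0, 0, 1]? False
[0, 0, 1] <= [1, 0, 0]? False
Relation: concurrent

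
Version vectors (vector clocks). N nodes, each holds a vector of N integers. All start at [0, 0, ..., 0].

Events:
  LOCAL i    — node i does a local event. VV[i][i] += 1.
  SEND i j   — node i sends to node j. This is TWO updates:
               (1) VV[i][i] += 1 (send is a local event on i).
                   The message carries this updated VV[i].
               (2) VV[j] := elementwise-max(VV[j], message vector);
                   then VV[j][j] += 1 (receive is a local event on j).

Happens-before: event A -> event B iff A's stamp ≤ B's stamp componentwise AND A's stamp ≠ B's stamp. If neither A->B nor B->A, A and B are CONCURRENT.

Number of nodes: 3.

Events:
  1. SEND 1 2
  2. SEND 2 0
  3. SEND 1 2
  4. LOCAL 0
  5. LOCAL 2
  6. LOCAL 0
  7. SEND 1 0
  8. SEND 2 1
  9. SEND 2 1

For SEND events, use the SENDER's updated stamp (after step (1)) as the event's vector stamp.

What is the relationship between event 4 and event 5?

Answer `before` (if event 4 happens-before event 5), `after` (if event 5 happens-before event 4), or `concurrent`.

Answer: concurrent

Derivation:
Initial: VV[0]=[0, 0, 0]
Initial: VV[1]=[0, 0, 0]
Initial: VV[2]=[0, 0, 0]
Event 1: SEND 1->2: VV[1][1]++ -> VV[1]=[0, 1, 0], msg_vec=[0, 1, 0]; VV[2]=max(VV[2],msg_vec) then VV[2][2]++ -> VV[2]=[0, 1, 1]
Event 2: SEND 2->0: VV[2][2]++ -> VV[2]=[0, 1, 2], msg_vec=[0, 1, 2]; VV[0]=max(VV[0],msg_vec) then VV[0][0]++ -> VV[0]=[1, 1, 2]
Event 3: SEND 1->2: VV[1][1]++ -> VV[1]=[0, 2, 0], msg_vec=[0, 2, 0]; VV[2]=max(VV[2],msg_vec) then VV[2][2]++ -> VV[2]=[0, 2, 3]
Event 4: LOCAL 0: VV[0][0]++ -> VV[0]=[2, 1, 2]
Event 5: LOCAL 2: VV[2][2]++ -> VV[2]=[0, 2, 4]
Event 6: LOCAL 0: VV[0][0]++ -> VV[0]=[3, 1, 2]
Event 7: SEND 1->0: VV[1][1]++ -> VV[1]=[0, 3, 0], msg_vec=[0, 3, 0]; VV[0]=max(VV[0],msg_vec) then VV[0][0]++ -> VV[0]=[4, 3, 2]
Event 8: SEND 2->1: VV[2][2]++ -> VV[2]=[0, 2, 5], msg_vec=[0, 2, 5]; VV[1]=max(VV[1],msg_vec) then VV[1][1]++ -> VV[1]=[0, 4, 5]
Event 9: SEND 2->1: VV[2][2]++ -> VV[2]=[0, 2, 6], msg_vec=[0, 2, 6]; VV[1]=max(VV[1],msg_vec) then VV[1][1]++ -> VV[1]=[0, 5, 6]
Event 4 stamp: [2, 1, 2]
Event 5 stamp: [0, 2, 4]
[2, 1, 2] <= [0, 2, 4]? False
[0, 2, 4] <= [2, 1, 2]? False
Relation: concurrent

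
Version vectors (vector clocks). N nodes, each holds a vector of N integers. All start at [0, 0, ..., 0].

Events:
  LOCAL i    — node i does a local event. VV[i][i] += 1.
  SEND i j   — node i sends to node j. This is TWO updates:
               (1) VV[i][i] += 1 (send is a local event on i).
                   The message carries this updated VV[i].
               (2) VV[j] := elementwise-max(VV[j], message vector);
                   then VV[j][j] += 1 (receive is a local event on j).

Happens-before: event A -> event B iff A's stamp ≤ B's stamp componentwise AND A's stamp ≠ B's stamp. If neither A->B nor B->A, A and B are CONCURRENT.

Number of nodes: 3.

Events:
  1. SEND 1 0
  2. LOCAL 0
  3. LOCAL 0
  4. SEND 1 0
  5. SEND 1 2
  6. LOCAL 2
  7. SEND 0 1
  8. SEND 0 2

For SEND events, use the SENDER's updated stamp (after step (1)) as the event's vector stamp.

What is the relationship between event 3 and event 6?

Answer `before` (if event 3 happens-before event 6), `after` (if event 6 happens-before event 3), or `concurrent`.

Answer: concurrent

Derivation:
Initial: VV[0]=[0, 0, 0]
Initial: VV[1]=[0, 0, 0]
Initial: VV[2]=[0, 0, 0]
Event 1: SEND 1->0: VV[1][1]++ -> VV[1]=[0, 1, 0], msg_vec=[0, 1, 0]; VV[0]=max(VV[0],msg_vec) then VV[0][0]++ -> VV[0]=[1, 1, 0]
Event 2: LOCAL 0: VV[0][0]++ -> VV[0]=[2, 1, 0]
Event 3: LOCAL 0: VV[0][0]++ -> VV[0]=[3, 1, 0]
Event 4: SEND 1->0: VV[1][1]++ -> VV[1]=[0, 2, 0], msg_vec=[0, 2, 0]; VV[0]=max(VV[0],msg_vec) then VV[0][0]++ -> VV[0]=[4, 2, 0]
Event 5: SEND 1->2: VV[1][1]++ -> VV[1]=[0, 3, 0], msg_vec=[0, 3, 0]; VV[2]=max(VV[2],msg_vec) then VV[2][2]++ -> VV[2]=[0, 3, 1]
Event 6: LOCAL 2: VV[2][2]++ -> VV[2]=[0, 3, 2]
Event 7: SEND 0->1: VV[0][0]++ -> VV[0]=[5, 2, 0], msg_vec=[5, 2, 0]; VV[1]=max(VV[1],msg_vec) then VV[1][1]++ -> VV[1]=[5, 4, 0]
Event 8: SEND 0->2: VV[0][0]++ -> VV[0]=[6, 2, 0], msg_vec=[6, 2, 0]; VV[2]=max(VV[2],msg_vec) then VV[2][2]++ -> VV[2]=[6, 3, 3]
Event 3 stamp: [3, 1, 0]
Event 6 stamp: [0, 3, 2]
[3, 1, 0] <= [0, 3, 2]? False
[0, 3, 2] <= [3, 1, 0]? False
Relation: concurrent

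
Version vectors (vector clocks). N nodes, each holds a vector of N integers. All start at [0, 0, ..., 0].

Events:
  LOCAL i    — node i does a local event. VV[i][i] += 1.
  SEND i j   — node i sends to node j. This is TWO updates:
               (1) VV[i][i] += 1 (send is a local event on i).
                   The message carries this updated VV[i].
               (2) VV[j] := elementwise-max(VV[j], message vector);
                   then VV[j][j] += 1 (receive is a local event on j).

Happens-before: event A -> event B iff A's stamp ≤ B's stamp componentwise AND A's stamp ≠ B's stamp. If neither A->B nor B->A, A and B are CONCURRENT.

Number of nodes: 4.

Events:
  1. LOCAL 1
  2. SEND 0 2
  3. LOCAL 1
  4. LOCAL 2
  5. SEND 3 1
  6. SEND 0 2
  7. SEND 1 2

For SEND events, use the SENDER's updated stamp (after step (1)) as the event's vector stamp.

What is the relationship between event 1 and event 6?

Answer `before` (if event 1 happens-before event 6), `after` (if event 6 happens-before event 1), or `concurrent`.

Answer: concurrent

Derivation:
Initial: VV[0]=[0, 0, 0, 0]
Initial: VV[1]=[0, 0, 0, 0]
Initial: VV[2]=[0, 0, 0, 0]
Initial: VV[3]=[0, 0, 0, 0]
Event 1: LOCAL 1: VV[1][1]++ -> VV[1]=[0, 1, 0, 0]
Event 2: SEND 0->2: VV[0][0]++ -> VV[0]=[1, 0, 0, 0], msg_vec=[1, 0, 0, 0]; VV[2]=max(VV[2],msg_vec) then VV[2][2]++ -> VV[2]=[1, 0, 1, 0]
Event 3: LOCAL 1: VV[1][1]++ -> VV[1]=[0, 2, 0, 0]
Event 4: LOCAL 2: VV[2][2]++ -> VV[2]=[1, 0, 2, 0]
Event 5: SEND 3->1: VV[3][3]++ -> VV[3]=[0, 0, 0, 1], msg_vec=[0, 0, 0, 1]; VV[1]=max(VV[1],msg_vec) then VV[1][1]++ -> VV[1]=[0, 3, 0, 1]
Event 6: SEND 0->2: VV[0][0]++ -> VV[0]=[2, 0, 0, 0], msg_vec=[2, 0, 0, 0]; VV[2]=max(VV[2],msg_vec) then VV[2][2]++ -> VV[2]=[2, 0, 3, 0]
Event 7: SEND 1->2: VV[1][1]++ -> VV[1]=[0, 4, 0, 1], msg_vec=[0, 4, 0, 1]; VV[2]=max(VV[2],msg_vec) then VV[2][2]++ -> VV[2]=[2, 4, 4, 1]
Event 1 stamp: [0, 1, 0, 0]
Event 6 stamp: [2, 0, 0, 0]
[0, 1, 0, 0] <= [2, 0, 0, 0]? False
[2, 0, 0, 0] <= [0, 1, 0, 0]? False
Relation: concurrent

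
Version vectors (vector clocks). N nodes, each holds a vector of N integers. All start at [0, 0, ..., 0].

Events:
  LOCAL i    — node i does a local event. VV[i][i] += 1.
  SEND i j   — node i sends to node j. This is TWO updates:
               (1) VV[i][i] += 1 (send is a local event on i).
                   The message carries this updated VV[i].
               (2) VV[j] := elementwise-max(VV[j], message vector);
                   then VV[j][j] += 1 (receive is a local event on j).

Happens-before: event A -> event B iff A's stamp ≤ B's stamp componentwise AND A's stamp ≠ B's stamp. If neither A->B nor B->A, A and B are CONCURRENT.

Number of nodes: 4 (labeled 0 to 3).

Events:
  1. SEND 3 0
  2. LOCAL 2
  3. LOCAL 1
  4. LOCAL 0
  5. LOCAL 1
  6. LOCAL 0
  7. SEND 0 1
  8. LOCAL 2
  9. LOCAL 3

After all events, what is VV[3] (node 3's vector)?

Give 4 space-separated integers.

Initial: VV[0]=[0, 0, 0, 0]
Initial: VV[1]=[0, 0, 0, 0]
Initial: VV[2]=[0, 0, 0, 0]
Initial: VV[3]=[0, 0, 0, 0]
Event 1: SEND 3->0: VV[3][3]++ -> VV[3]=[0, 0, 0, 1], msg_vec=[0, 0, 0, 1]; VV[0]=max(VV[0],msg_vec) then VV[0][0]++ -> VV[0]=[1, 0, 0, 1]
Event 2: LOCAL 2: VV[2][2]++ -> VV[2]=[0, 0, 1, 0]
Event 3: LOCAL 1: VV[1][1]++ -> VV[1]=[0, 1, 0, 0]
Event 4: LOCAL 0: VV[0][0]++ -> VV[0]=[2, 0, 0, 1]
Event 5: LOCAL 1: VV[1][1]++ -> VV[1]=[0, 2, 0, 0]
Event 6: LOCAL 0: VV[0][0]++ -> VV[0]=[3, 0, 0, 1]
Event 7: SEND 0->1: VV[0][0]++ -> VV[0]=[4, 0, 0, 1], msg_vec=[4, 0, 0, 1]; VV[1]=max(VV[1],msg_vec) then VV[1][1]++ -> VV[1]=[4, 3, 0, 1]
Event 8: LOCAL 2: VV[2][2]++ -> VV[2]=[0, 0, 2, 0]
Event 9: LOCAL 3: VV[3][3]++ -> VV[3]=[0, 0, 0, 2]
Final vectors: VV[0]=[4, 0, 0, 1]; VV[1]=[4, 3, 0, 1]; VV[2]=[0, 0, 2, 0]; VV[3]=[0, 0, 0, 2]

Answer: 0 0 0 2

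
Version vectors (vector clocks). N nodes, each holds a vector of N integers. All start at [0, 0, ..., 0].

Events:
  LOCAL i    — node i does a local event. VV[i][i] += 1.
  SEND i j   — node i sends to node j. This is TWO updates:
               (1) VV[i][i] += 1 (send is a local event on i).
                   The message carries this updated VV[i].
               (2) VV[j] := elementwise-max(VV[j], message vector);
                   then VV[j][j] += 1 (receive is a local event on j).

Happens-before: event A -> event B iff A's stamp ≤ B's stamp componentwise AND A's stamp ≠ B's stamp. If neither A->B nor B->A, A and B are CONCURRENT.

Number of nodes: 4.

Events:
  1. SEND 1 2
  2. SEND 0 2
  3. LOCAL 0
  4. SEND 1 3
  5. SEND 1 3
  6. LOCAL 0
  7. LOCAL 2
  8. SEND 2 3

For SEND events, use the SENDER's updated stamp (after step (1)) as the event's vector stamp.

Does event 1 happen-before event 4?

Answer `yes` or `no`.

Answer: yes

Derivation:
Initial: VV[0]=[0, 0, 0, 0]
Initial: VV[1]=[0, 0, 0, 0]
Initial: VV[2]=[0, 0, 0, 0]
Initial: VV[3]=[0, 0, 0, 0]
Event 1: SEND 1->2: VV[1][1]++ -> VV[1]=[0, 1, 0, 0], msg_vec=[0, 1, 0, 0]; VV[2]=max(VV[2],msg_vec) then VV[2][2]++ -> VV[2]=[0, 1, 1, 0]
Event 2: SEND 0->2: VV[0][0]++ -> VV[0]=[1, 0, 0, 0], msg_vec=[1, 0, 0, 0]; VV[2]=max(VV[2],msg_vec) then VV[2][2]++ -> VV[2]=[1, 1, 2, 0]
Event 3: LOCAL 0: VV[0][0]++ -> VV[0]=[2, 0, 0, 0]
Event 4: SEND 1->3: VV[1][1]++ -> VV[1]=[0, 2, 0, 0], msg_vec=[0, 2, 0, 0]; VV[3]=max(VV[3],msg_vec) then VV[3][3]++ -> VV[3]=[0, 2, 0, 1]
Event 5: SEND 1->3: VV[1][1]++ -> VV[1]=[0, 3, 0, 0], msg_vec=[0, 3, 0, 0]; VV[3]=max(VV[3],msg_vec) then VV[3][3]++ -> VV[3]=[0, 3, 0, 2]
Event 6: LOCAL 0: VV[0][0]++ -> VV[0]=[3, 0, 0, 0]
Event 7: LOCAL 2: VV[2][2]++ -> VV[2]=[1, 1, 3, 0]
Event 8: SEND 2->3: VV[2][2]++ -> VV[2]=[1, 1, 4, 0], msg_vec=[1, 1, 4, 0]; VV[3]=max(VV[3],msg_vec) then VV[3][3]++ -> VV[3]=[1, 3, 4, 3]
Event 1 stamp: [0, 1, 0, 0]
Event 4 stamp: [0, 2, 0, 0]
[0, 1, 0, 0] <= [0, 2, 0, 0]? True. Equal? False. Happens-before: True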